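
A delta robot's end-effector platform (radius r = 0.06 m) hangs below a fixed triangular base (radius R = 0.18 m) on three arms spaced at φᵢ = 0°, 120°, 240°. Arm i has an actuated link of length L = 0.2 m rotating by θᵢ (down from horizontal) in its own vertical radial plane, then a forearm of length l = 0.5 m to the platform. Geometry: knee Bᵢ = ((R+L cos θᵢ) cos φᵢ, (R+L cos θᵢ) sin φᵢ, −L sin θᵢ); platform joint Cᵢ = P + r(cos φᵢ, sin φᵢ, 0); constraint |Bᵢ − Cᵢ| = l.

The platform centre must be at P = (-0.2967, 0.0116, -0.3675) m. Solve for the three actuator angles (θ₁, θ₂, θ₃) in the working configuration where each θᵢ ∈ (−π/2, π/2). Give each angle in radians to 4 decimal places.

arm 1 (φ=0.0°): x'=-0.2967, y'=0.0116
  A cos θ + B sin θ = C:  0.4167·cos θ + -0.3675·sin θ = -0.2471
  γ=atan2(-0.3675,0.4167)=-0.7227;  ψ=arccos(-0.4447)=2.0316;  θ1=γ+ψ≈1.3089
φ2=120.0° → target in arm frame (0.1584, 0.2511)
  A cos θ + B sin θ = C:  -0.0384·cos θ + -0.3675·sin θ = 0.0260
  √(A²+B²)=0.3695;  θ2 = -1.6749+1.5004 ≈ -0.1745
rotate P by −φ3: (0.1383, -0.2627, -0.3675)
  A=-0.0183, B=-0.3675, C=(l²−L²−A²−y'²−z²)/(2L)=0.0139
  θ3 = atan2(B,A) + arccos(C/0.3680) = -0.0876

θ₁ = 1.3089, θ₂ = -0.1745, θ₃ = -0.0876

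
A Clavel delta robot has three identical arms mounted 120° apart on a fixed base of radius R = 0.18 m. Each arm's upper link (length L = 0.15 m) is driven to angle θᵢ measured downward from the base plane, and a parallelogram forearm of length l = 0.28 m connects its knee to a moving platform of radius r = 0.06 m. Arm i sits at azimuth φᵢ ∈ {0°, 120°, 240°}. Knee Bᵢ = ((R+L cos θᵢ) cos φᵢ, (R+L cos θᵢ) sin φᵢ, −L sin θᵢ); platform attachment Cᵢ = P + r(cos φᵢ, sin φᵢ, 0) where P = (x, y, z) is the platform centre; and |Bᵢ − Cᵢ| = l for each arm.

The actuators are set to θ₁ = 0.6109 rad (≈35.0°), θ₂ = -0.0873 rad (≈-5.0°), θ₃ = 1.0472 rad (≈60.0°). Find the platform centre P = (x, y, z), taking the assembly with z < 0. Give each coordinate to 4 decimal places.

S1 = (0.2429·cos0.0°, 0.2429·sin0.0°, -0.0860) = (0.2429, 0.0000, -0.0860)
S2 = (0.2694·cos120.0°, 0.2694·sin120.0°, 0.0131) = (-0.1347, 0.2333, 0.0131)
φ3=240.0°: virtual centre (-0.0975, -0.1689, -0.1299), radius l
subtract pairs → two planes through P
linear system: -0.7552x+0.4667y = 0.0064−0.1982z; -0.6807x+-0.3377y = -0.0115−-0.0877z
det = 0.5727;  x = 0.0056+0.0454z,  y = 0.0227+-0.3513z
quadratic in z: (1.1255)z²+(0.1346)z+(-0.0142)=0, √Δ=0.2863 → z ∈ {-0.1870, 0.0674}; z = -0.1870 (taking z<0)
x = -0.0029, y = 0.0884

(-0.0029, 0.0884, -0.1870)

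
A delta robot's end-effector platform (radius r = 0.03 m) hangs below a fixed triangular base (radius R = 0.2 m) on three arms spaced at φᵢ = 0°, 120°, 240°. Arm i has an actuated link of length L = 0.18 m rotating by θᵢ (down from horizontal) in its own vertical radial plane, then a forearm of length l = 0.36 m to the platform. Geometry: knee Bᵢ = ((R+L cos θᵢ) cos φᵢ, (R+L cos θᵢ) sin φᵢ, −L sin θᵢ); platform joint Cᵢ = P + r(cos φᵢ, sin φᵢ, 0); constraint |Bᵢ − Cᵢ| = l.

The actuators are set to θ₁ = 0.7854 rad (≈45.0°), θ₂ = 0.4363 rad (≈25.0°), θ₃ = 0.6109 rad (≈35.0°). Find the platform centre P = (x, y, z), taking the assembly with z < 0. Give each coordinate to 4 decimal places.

(-0.0323, 0.0174, -0.2711)

arm 1 at φ=0.0°: (R−r)+L cos θ1 = 0.2973;  O1 = (0.2973, 0.0000, -0.1273)
arm 2 at φ=120.0°: (R−r)+L cos θ2 = 0.3331;  O2 = (-0.1666, 0.2885, -0.0761)
O3 = (0.3174·cos240.0°, 0.3174·sin240.0°, -0.1032) = (-0.1587, -0.2749, -0.1032)
subtract pairs → two planes through P
linear system: -0.9277x+0.5770y = 0.0122−0.1024z; -0.9120x+-0.5498y = 0.0069−0.0481z
det = 1.0363;  x = -0.0103+0.0811z,  y = 0.0046+-0.0471z
quadratic in z: (1.0088)z²+(0.2042)z+(-0.0188)=0, √Δ=0.3428 → z ∈ {-0.2711, 0.0687}; z = -0.2711 (taking z<0)
x = -0.0323, y = 0.0174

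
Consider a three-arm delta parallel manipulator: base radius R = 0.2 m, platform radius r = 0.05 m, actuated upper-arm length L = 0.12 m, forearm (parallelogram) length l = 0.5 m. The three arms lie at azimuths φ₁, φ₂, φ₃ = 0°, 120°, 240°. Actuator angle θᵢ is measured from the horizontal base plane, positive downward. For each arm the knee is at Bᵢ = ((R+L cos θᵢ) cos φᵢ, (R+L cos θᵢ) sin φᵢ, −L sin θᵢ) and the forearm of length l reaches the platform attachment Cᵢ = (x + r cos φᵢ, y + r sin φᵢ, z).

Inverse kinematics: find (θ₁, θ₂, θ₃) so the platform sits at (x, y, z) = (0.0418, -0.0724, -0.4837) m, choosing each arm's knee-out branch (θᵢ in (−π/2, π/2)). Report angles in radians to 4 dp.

θ₁ = 0.3492, θ₂ = 0.8730, θ₃ = 0.3492

arm 1 (φ=0.0°): x'=0.0418, y'=-0.0724
  e−x'=0.1082;  (l²−L²−(e−x')²−y'²−z²)/2L = -0.0638
  γ=atan2(-0.4837,0.1082)=-1.3507;  ψ=arccos(-0.1287)=1.6999;  θ1=γ+ψ≈0.3492
arm 2 (φ=120.0°): x'=-0.0836, y'=0.0000
  e−x'=0.2336;  (l²−L²−(e−x')²−y'²−z²)/2L = -0.2206
  √(A²+B²)=0.5372;  θ2 = -1.1209+1.9939 ≈ 0.8730
rotate P by −φ3: (0.0418, 0.0724, -0.4837)
  e−x'=0.1082;  (l²−L²−(e−x')²−y'²−z²)/2L = -0.0638
  θ3 = atan2(B,A) + arccos(C/0.4957) = 0.3492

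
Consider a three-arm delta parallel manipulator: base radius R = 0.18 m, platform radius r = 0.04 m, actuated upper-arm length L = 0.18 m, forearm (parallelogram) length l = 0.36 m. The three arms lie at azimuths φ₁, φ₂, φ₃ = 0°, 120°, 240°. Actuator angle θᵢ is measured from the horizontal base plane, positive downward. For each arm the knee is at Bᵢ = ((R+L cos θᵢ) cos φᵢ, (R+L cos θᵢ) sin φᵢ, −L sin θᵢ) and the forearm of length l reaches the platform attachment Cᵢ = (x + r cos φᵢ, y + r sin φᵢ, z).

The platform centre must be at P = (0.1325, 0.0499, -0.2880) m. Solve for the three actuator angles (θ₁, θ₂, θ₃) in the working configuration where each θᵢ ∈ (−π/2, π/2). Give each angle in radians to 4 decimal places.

θ₁ = -0.0871, θ₂ = 0.7857, θ₃ = 1.1347

rotate P by −φ1: (0.1325, 0.0499, -0.2880)
  A=0.0075, B=-0.2880, C=(l²−L²−A²−y'²−z²)/(2L)=0.0325
  γ=atan2(-0.2880,0.0075)=-1.5448;  ψ=arccos(0.1129)=1.4577;  θ1=γ+ψ≈-0.0871
φ2=120.0° → target in arm frame (-0.0230, -0.1397)
  e−x'=0.1630;  (l²−L²−(e−x')²−y'²−z²)/2L = -0.0884
  √(A²+B²)=0.3309;  θ2 = -1.0557+1.8413 ≈ 0.7857
φ3=240.0° → target in arm frame (-0.1095, 0.0898)
  e−x'=0.2495;  (l²−L²−(e−x')²−y'²−z²)/2L = -0.1557
  √(A²+B²)=0.3810;  θ3 = -0.8570+1.9917 ≈ 1.1347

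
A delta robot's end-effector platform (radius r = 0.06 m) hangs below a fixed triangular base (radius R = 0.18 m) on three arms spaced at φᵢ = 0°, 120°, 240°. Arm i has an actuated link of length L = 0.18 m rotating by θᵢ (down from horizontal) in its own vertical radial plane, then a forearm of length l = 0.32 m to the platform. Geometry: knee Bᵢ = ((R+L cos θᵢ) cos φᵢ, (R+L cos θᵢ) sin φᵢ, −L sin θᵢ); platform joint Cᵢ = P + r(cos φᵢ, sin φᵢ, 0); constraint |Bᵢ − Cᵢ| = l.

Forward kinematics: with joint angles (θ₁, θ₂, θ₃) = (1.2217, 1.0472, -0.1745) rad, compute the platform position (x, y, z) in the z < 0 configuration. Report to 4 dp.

arm 1 at φ=0.0°: (R−r)+L cos θ1 = 0.1816;  O1 = (0.1816, 0.0000, -0.1691)
arm 2 at φ=120.0°: (R−r)+L cos θ2 = 0.2100;  O2 = (-0.1050, 0.1819, -0.1559)
φ3=240.0°: virtual centre (-0.1486, -0.2574, 0.0313), radius l
eliminate P² terms by subtracting sphere 1 from 2 and 3
linear system: -0.5731x+0.3637y = 0.0068−0.0265z; -0.6604x+-0.5149y = 0.0278−0.4008z
det = 0.5353;  x = -0.0254+0.2978z,  y = -0.0213+0.3964z
sphere 1 gives Az²+Bz+C=0 with A=1.2458, B=0.1981, C=-0.0305;  B²−4AC=0.1912;  roots -0.2550, 0.0960;  negative root z = -0.2550
x = -0.1014, y = -0.1224

(-0.1014, -0.1224, -0.2550)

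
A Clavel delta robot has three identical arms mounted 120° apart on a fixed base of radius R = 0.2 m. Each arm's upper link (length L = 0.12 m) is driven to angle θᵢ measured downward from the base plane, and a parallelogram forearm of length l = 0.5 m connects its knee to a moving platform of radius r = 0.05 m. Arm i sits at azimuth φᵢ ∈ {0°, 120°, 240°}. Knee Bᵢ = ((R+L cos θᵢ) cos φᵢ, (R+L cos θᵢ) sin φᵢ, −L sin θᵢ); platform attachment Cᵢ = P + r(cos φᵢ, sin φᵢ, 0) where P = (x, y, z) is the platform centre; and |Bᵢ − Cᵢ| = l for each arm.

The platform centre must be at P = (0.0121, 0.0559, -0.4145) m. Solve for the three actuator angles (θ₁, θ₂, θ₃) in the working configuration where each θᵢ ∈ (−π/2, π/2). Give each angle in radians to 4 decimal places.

φ1=0.0° → target in arm frame (0.0121, 0.0559)
  A cos θ + B sin θ = C:  0.1379·cos θ + -0.4145·sin θ = 0.1735
  γ=atan2(-0.4145,0.1379)=-1.2496;  ψ=arccos(0.3973)=1.1623;  θ1=γ+ψ≈-0.0874
rotate P by −φ2: (0.0424, -0.0384, -0.4145)
  e−x'=0.1076;  (l²−L²−(e−x')²−y'²−z²)/2L = 0.2114
  γ=atan2(-0.4145,0.1076)=-1.3167;  ψ=arccos(0.4935)=1.0546;  θ2=γ+ψ≈-0.2621
φ3=240.0° → target in arm frame (-0.0545, -0.0175)
  A cos θ + B sin θ = C:  0.2045·cos θ + -0.4145·sin θ = 0.0903
  γ=atan2(-0.4145,0.2045)=-1.1125;  ψ=arccos(0.1955)=1.3741;  θ3=γ+ψ≈0.2615

θ₁ = -0.0874, θ₂ = -0.2621, θ₃ = 0.2615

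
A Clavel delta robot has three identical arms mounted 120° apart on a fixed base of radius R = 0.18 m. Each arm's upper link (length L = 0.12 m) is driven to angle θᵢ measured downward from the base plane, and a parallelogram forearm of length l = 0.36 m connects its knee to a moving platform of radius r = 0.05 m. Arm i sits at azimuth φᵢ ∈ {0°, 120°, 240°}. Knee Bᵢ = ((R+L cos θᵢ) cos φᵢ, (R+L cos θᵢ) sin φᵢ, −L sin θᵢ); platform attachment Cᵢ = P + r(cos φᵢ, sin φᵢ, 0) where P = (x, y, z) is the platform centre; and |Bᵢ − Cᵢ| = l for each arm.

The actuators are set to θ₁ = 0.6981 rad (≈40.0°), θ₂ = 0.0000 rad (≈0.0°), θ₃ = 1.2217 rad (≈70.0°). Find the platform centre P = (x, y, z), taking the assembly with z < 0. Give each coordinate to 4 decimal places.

φ1=0.0°: virtual centre (0.2219, 0.0000, -0.0771), radius l
arm 2 at φ=120.0°: (R−r)+L cos θ2 = 0.2500;  O2 = (-0.1250, 0.2165, 0.0000)
O3 = (0.1710·cos240.0°, 0.1710·sin240.0°, -0.1128) = (-0.0855, -0.1481, -0.1128)
|O₂|²−|O₁|² = 0.0073;  |O₃|²−|O₁|² = -0.0132
linear system: -0.6939x+0.4330y = 0.0073−0.1543z; -0.6149x+-0.2963y = -0.0132−-0.0713z
det = 0.4718;  x = 0.0076+0.0315z,  y = 0.0290+-0.3058z
into |P−O₁|² = l²: 1.0945z² + 0.1231z + -0.0769 = 0;  Δ = 0.3516;  z = -0.3271 or 0.2147 → z<0 root = -0.3271
x = -0.0027, y = 0.1290

(-0.0027, 0.1290, -0.3271)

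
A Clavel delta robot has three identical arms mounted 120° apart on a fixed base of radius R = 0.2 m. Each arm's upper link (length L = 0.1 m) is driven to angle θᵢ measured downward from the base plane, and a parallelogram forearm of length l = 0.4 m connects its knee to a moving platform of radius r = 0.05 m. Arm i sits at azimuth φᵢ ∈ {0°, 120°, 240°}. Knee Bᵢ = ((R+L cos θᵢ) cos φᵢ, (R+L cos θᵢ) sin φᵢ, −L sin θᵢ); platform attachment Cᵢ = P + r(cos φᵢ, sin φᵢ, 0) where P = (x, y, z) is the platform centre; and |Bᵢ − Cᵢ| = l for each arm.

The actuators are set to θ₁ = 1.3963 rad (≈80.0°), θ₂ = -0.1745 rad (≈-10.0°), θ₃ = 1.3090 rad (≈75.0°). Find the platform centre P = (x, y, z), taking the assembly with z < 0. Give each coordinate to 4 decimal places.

(-0.0892, 0.1366, -0.3733)

arm 1 at φ=0.0°: e+L cos θ1 = 0.1674;  centre 1 = (0.1674, 0.0000, -0.0985)
arm 2 at φ=120.0°: e+L cos θ2 = 0.2485;  centre 2 = (-0.1242, 0.2152, 0.0174)
centre 3 = (0.1759·cos240.0°, 0.1759·sin240.0°, -0.0966) = (-0.0879, -0.1523, -0.0966)
subtract pairs → two planes through P
linear system: -0.5832x+0.4304y = 0.0243−0.2317z; -0.5106x+-0.3046y = 0.0026−0.0038z
det = 0.3974;  x = -0.0214+0.1817z,  y = 0.0275+-0.2921z
quadratic in z: (1.1183)z²+(0.1123)z+(-0.1139)=0, √Δ=0.7226 → z ∈ {-0.3733, 0.2729}; z = -0.3733 (taking z<0)
x = -0.0892, y = 0.1366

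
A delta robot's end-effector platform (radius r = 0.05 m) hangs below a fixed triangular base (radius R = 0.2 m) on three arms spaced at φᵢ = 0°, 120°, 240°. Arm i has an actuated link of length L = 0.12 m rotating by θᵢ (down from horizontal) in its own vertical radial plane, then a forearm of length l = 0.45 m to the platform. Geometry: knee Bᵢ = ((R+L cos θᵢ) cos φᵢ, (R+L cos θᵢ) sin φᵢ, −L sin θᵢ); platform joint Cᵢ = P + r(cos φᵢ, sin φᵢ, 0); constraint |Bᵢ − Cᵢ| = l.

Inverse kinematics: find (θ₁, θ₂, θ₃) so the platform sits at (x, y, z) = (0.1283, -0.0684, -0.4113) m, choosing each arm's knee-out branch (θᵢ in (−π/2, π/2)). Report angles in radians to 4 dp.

rotate P by −φ1: (0.1283, -0.0684, -0.4113)
  A cos θ + B sin θ = C:  0.0217·cos θ + -0.4113·sin θ = 0.0574
  γ=atan2(-0.4113,0.0217)=-1.5181;  ψ=arccos(0.1394)=1.4309;  θ1=γ+ψ≈-0.0872
rotate P by −φ2: (-0.1234, -0.0769, -0.4113)
  A cos θ + B sin θ = C:  0.2734·cos θ + -0.4113·sin θ = -0.2572
  √(A²+B²)=0.4939;  θ2 = -0.9842+2.1185 ≈ 1.1344
arm 3 (φ=240.0°): x'=-0.0049, y'=0.1453
  e−x'=0.1549;  (l²−L²−(e−x')²−y'²−z²)/2L = -0.1091
  √(A²+B²)=0.4395;  θ3 = -1.2106+1.8216 ≈ 0.6110

θ₁ = -0.0872, θ₂ = 1.1344, θ₃ = 0.6110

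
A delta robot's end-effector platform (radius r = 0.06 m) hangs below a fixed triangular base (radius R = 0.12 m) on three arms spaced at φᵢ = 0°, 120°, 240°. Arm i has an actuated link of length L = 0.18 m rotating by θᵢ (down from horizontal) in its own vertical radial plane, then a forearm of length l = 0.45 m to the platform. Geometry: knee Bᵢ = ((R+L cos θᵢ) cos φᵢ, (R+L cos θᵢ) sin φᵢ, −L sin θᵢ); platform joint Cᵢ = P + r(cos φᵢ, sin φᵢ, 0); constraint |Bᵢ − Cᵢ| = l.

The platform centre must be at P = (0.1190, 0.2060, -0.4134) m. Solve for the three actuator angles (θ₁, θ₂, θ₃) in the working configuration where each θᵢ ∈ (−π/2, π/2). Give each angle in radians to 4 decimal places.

rotate P by −φ1: (0.1190, 0.2060, -0.4134)
  e−x'=-0.0590;  (l²−L²−(e−x')²−y'²−z²)/2L = -0.1298
  γ=atan2(-0.4134,-0.0590)=-1.7126;  ψ=arccos(-0.3108)=1.8868;  θ1=γ+ψ≈0.1742
arm 2 (φ=120.0°): x'=0.1189, y'=-0.2061
  A cos θ + B sin θ = C:  -0.0589·cos θ + -0.4134·sin θ = -0.1298
  √(A²+B²)=0.4176;  θ2 = -1.7123+1.8869 ≈ 0.1746
arm 3 (φ=240.0°): x'=-0.2379, y'=0.0001
  e−x'=0.2979;  (l²−L²−(e−x')²−y'²−z²)/2L = -0.2487
  θ3 = atan2(B,A) + arccos(C/0.5096) = 1.1344

θ₁ = 0.1742, θ₂ = 0.1746, θ₃ = 1.1344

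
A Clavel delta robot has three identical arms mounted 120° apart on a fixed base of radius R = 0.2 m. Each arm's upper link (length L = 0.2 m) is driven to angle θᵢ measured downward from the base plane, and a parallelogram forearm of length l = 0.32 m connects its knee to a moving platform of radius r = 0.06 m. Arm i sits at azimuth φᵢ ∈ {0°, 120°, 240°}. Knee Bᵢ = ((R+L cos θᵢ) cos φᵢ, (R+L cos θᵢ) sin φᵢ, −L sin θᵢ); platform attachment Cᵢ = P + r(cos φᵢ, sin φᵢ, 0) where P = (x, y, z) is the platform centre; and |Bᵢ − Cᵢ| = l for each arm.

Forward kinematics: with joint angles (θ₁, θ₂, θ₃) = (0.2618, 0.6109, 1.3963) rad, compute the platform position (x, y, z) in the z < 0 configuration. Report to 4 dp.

φ1=0.0°: virtual centre (0.3332, 0.0000, -0.0518), radius l
φ2=120.0°: virtual centre (-0.1519, 0.2631, -0.1147), radius l
S3 = (0.1747·cos240.0°, 0.1747·sin240.0°, -0.1970) = (-0.0874, -0.1513, -0.1970)
eliminate P² terms by subtracting sphere 1 from 2 and 3
[-0.9702 0.5262 -0.1259]·P = -0.0082;  [-0.8411 -0.3026 -0.2904]·P = -0.0444
det = 0.7362;  x = 0.0351+-0.2593z,  y = 0.0491+-0.2388z
into |P−S₁|² = l²: 1.1243z² + 0.2347z + -0.0085 = 0;  Δ = 0.0931;  z = -0.2401 or 0.0313 → z<0 root = -0.2401
x = 0.0973, y = 0.1064

(0.0973, 0.1064, -0.2401)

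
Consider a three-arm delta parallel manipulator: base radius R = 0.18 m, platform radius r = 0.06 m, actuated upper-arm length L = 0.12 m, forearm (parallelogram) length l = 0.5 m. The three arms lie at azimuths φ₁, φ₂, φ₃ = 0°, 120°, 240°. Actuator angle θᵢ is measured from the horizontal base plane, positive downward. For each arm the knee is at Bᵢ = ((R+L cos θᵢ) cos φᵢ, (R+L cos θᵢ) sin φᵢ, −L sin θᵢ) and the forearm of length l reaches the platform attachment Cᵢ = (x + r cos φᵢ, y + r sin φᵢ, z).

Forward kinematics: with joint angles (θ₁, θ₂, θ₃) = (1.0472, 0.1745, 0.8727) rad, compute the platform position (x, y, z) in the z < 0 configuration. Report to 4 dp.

(-0.0931, 0.1041, -0.5096)

centre 1 = (0.1800·cos0.0°, 0.1800·sin0.0°, -0.1039) = (0.1800, 0.0000, -0.1039)
φ2=120.0°: virtual centre (-0.1191, 0.2063, -0.0208), radius l
arm 3 at φ=240.0°: ρ3 = 0.1971;  centre 3 = (-0.0986, -0.1707, -0.0919)
subtract pairs → two planes through P
linear system: -0.5982x+0.4125y = 0.0140−0.1662z; -0.5571x+-0.3414y = 0.0041−0.0240z
Cramer: x(z) = -0.0149+0.1535z;  y(z) = 0.0123-0.1802z
sphere 1 gives Az²+Bz+C=0 with A=1.0560, B=0.1436, C=-0.2011;  B²−4AC=0.8700;  roots -0.5096, 0.3736;  negative root z = -0.5096
x = -0.0931, y = 0.1041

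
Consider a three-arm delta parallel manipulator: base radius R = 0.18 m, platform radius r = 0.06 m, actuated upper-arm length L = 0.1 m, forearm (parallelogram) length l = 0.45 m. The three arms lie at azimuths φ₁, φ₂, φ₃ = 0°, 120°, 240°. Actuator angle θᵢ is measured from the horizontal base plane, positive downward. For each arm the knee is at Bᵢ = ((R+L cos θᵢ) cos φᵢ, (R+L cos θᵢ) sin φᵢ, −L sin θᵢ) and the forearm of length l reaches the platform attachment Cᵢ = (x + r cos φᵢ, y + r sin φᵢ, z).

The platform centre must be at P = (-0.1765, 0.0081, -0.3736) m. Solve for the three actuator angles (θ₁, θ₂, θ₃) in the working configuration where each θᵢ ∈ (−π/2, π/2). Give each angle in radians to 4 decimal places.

rotate P by −φ1: (-0.1765, 0.0081, -0.3736)
  A cos θ + B sin θ = C:  0.2965·cos θ + -0.3736·sin θ = -0.1753
  θ1 = atan2(B,A) + arccos(C/0.4770) = 1.0471
arm 2 (φ=120.0°): x'=0.0953, y'=0.1488
  e−x'=0.0247;  (l²−L²−(e−x')²−y'²−z²)/2L = 0.1508
  √(A²+B²)=0.3744;  θ2 = -1.5047+1.1561 ≈ -0.3485
arm 3 (φ=240.0°): x'=0.0812, y'=-0.1569
  e−x'=0.0388;  (l²−L²−(e−x')²−y'²−z²)/2L = 0.1340
  √(A²+B²)=0.3756;  θ3 = -1.4674+1.2060 ≈ -0.2614

θ₁ = 1.0471, θ₂ = -0.3485, θ₃ = -0.2614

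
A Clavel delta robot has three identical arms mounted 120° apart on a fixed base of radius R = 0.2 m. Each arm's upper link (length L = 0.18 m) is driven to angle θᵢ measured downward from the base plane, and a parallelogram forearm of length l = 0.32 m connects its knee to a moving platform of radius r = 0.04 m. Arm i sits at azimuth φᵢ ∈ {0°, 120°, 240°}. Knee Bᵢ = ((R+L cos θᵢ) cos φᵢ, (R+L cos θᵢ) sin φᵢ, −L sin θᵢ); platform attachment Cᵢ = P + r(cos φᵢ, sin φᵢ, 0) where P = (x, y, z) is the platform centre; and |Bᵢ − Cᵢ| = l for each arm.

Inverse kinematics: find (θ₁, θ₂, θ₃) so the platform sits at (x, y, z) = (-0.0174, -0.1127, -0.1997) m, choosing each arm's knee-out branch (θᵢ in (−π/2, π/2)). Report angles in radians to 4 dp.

θ₁ = 0.8730, θ₂ = 1.2219, θ₃ = -0.0874

rotate P by −φ1: (-0.0174, -0.1127, -0.1997)
  A cos θ + B sin θ = C:  0.1774·cos θ + -0.1997·sin θ = -0.0390
  √(A²+B²)=0.2671;  θ1 = -0.8445+1.7175 ≈ 0.8730
φ2=120.0° → target in arm frame (-0.0889, 0.0714)
  e−x'=0.2489;  (l²−L²−(e−x')²−y'²−z²)/2L = -0.1026
  γ=atan2(-0.1997,0.2489)=-0.6762;  ψ=arccos(-0.3215)=1.8981;  θ2=γ+ψ≈1.2219
arm 3 (φ=240.0°): x'=0.1063, y'=0.0413
  A cos θ + B sin θ = C:  0.0537·cos θ + -0.1997·sin θ = 0.0709
  γ=atan2(-0.1997,0.0537)=-1.3081;  ψ=arccos(0.3430)=1.2207;  θ3=γ+ψ≈-0.0874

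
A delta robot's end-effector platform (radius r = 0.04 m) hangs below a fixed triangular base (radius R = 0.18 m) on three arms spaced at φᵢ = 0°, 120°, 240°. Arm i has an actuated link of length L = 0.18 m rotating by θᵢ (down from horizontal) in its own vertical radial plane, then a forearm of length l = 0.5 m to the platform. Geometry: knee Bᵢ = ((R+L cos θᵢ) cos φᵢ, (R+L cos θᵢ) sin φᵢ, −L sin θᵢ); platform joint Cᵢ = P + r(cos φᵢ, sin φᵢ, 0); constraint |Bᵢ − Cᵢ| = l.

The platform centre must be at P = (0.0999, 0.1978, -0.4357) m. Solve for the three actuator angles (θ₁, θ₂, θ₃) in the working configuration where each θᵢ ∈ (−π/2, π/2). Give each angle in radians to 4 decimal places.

θ₁ = 0.1742, θ₂ = 0.0871, θ₃ = 1.2216

φ1=0.0° → target in arm frame (0.0999, 0.1978)
  A=0.0401, B=-0.4357, C=(l²−L²−A²−y'²−z²)/(2L)=-0.0360
  √(A²+B²)=0.4375;  θ1 = -1.4790+1.6532 ≈ 0.1742
rotate P by −φ2: (0.1213, -0.1854, -0.4357)
  A=0.0187, B=-0.4357, C=(l²−L²−A²−y'²−z²)/(2L)=-0.0193
  √(A²+B²)=0.4361;  θ2 = -1.5280+1.6152 ≈ 0.0871
arm 3 (φ=240.0°): x'=-0.2212, y'=-0.0124
  e−x'=0.3612;  (l²−L²−(e−x')²−y'²−z²)/2L = -0.2858
  γ=atan2(-0.4357,0.3612)=-0.8785;  ψ=arccos(-0.5050)=2.1001;  θ3=γ+ψ≈1.2216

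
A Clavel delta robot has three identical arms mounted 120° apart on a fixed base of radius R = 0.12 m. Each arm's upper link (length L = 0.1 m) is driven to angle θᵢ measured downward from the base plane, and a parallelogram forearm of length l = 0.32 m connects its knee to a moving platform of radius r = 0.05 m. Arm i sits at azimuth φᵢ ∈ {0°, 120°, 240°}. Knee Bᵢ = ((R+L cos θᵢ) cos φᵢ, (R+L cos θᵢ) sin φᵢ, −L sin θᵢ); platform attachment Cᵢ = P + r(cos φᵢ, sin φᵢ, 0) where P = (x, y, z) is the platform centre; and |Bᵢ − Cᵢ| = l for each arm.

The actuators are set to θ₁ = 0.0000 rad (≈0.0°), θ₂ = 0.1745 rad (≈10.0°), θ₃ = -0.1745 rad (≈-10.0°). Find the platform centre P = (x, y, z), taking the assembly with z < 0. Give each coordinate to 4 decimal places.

(0.0004, -0.0321, -0.2695)

centre 1 = (0.1700·cos0.0°, 0.1700·sin0.0°, 0.0000) = (0.1700, 0.0000, 0.0000)
φ2=120.0°: virtual centre (-0.0842, 0.1459, -0.0174), radius l
arm 3 at φ=240.0°: ρ3 = 0.1685;  centre 3 = (-0.0842, -0.1459, 0.0174)
subtract pairs → two planes through P
linear system: -0.5085x+0.2918y = -0.0002−-0.0347z; -0.5085x+-0.2918y = -0.0002−0.0347z
det = 0.2968;  x = 0.0004+0.0000z,  y = 0.0000+0.1190z
into |P−centre ₁|² = l²: 1.0142z² + 0.0000z + -0.0736 = 0;  Δ = 0.2987;  z = -0.2695 or 0.2695 → z<0 root = -0.2695
x = 0.0004, y = -0.0321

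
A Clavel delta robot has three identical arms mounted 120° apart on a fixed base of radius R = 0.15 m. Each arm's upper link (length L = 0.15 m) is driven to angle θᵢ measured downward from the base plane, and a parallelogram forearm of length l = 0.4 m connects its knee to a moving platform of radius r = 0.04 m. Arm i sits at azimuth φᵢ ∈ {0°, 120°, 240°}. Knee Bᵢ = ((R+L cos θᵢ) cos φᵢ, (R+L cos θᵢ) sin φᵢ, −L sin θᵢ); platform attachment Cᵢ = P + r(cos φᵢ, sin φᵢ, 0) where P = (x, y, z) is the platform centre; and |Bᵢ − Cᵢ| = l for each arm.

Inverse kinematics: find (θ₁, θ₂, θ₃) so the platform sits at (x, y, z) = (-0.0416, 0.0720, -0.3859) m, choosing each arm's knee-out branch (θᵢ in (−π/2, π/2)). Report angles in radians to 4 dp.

φ1=0.0° → target in arm frame (-0.0416, 0.0720)
  A=0.1516, B=-0.3859, C=(l²−L²−A²−y'²−z²)/(2L)=-0.1320
  γ=atan2(-0.3859,0.1516)=-1.1965;  ψ=arccos(-0.3183)=1.8947;  θ1=γ+ψ≈0.6982
φ2=120.0° → target in arm frame (0.0832, 0.0000)
  e−x'=0.0268;  (l²−L²−(e−x')²−y'²−z²)/2L = -0.0405
  √(A²+B²)=0.3868;  θ2 = -1.5013+1.6756 ≈ 0.1743
φ3=240.0° → target in arm frame (-0.0416, -0.0720)
  A cos θ + B sin θ = C:  0.1516·cos θ + -0.3859·sin θ = -0.1319
  γ=atan2(-0.3859,0.1516)=-1.1966;  ψ=arccos(-0.3182)=1.8946;  θ3=γ+ψ≈0.6980

θ₁ = 0.6982, θ₂ = 0.1743, θ₃ = 0.6980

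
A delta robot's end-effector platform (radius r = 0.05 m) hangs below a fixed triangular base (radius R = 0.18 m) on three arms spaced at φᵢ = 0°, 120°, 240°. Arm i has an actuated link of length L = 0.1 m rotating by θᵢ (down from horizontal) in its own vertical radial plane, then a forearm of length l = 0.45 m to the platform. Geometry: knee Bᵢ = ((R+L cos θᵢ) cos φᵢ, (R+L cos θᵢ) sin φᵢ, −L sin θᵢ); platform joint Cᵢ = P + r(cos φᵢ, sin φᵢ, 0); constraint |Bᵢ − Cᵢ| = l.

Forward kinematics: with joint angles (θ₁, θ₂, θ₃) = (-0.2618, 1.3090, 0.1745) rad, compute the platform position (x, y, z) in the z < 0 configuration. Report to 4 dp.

(0.1276, -0.1355, -0.3917)

centre 1 = (0.2266·cos0.0°, 0.2266·sin0.0°, 0.0259) = (0.2266, 0.0000, 0.0259)
centre 2 = (0.1559·cos120.0°, 0.1559·sin120.0°, -0.0966) = (-0.0779, 0.1350, -0.0966)
arm 3 at φ=240.0°: e+L cos θ3 = 0.2285;  centre 3 = (-0.1142, -0.1979, -0.0174)
eliminate P² terms by subtracting sphere 1 from 2 and 3
plane₁₂: -0.6091x+0.2700y+-0.2449z = -0.0184
det = 0.4251;  x = 0.0168+-0.2830z,  y = -0.0302+0.2689z
into |P−centre ₁|² = l²: 1.1524z² + 0.0507z + -0.1569 = 0;  Δ = 0.7258;  z = -0.3917 or 0.3476 → z<0 root = -0.3917
x = 0.1276, y = -0.1355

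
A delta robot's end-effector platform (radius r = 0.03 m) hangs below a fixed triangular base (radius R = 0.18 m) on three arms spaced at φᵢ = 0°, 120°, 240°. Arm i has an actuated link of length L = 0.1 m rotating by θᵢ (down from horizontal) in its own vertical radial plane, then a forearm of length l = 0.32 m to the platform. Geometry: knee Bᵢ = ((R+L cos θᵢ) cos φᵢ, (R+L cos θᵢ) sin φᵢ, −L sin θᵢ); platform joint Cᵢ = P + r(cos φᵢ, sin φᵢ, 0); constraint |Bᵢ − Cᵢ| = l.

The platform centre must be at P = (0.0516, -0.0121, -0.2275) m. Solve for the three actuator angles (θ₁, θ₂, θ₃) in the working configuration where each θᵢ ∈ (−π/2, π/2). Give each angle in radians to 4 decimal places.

θ₁ = -0.2625, θ₂ = 0.6103, θ₃ = 0.4363

φ1=0.0° → target in arm frame (0.0516, -0.0121)
  e−x'=0.0984;  (l²−L²−(e−x')²−y'²−z²)/2L = 0.1541
  θ1 = atan2(B,A) + arccos(C/0.2479) = -0.2625
rotate P by −φ2: (-0.0363, -0.0386, -0.2275)
  e−x'=0.1863;  (l²−L²−(e−x')²−y'²−z²)/2L = 0.0223
  √(A²+B²)=0.2940;  θ2 = -0.8847+1.4950 ≈ 0.6103
arm 3 (φ=240.0°): x'=-0.0153, y'=0.0507
  A cos θ + B sin θ = C:  0.1653·cos θ + -0.2275·sin θ = 0.0537
  γ=atan2(-0.2275,0.1653)=-0.9424;  ψ=arccos(0.1909)=1.3787;  θ3=γ+ψ≈0.4363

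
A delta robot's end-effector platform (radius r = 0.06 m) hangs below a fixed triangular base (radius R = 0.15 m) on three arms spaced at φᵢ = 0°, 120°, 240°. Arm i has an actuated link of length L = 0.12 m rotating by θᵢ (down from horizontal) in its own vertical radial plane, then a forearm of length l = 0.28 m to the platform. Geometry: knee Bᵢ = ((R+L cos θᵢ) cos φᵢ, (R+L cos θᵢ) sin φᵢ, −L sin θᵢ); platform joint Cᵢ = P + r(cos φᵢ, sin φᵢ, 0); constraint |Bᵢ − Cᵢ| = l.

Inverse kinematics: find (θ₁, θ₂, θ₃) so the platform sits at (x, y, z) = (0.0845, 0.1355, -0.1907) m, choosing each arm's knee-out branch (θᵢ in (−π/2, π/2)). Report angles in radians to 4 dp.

φ1=0.0° → target in arm frame (0.0845, 0.1355)
  A cos θ + B sin θ = C:  0.0055·cos θ + -0.1907·sin θ = 0.0385
  γ=atan2(-0.1907,0.0055)=-1.5420;  ψ=arccos(0.2019)=1.3675;  θ1=γ+ψ≈-0.1744
arm 2 (φ=120.0°): x'=0.0751, y'=-0.1409
  A cos θ + B sin θ = C:  0.0149·cos θ + -0.1907·sin θ = 0.0315
  θ2 = atan2(B,A) + arccos(C/0.1913) = -0.0872
arm 3 (φ=240.0°): x'=-0.1596, y'=0.0054
  A=0.2496, B=-0.1907, C=(l²−L²−A²−y'²−z²)/(2L)=-0.1446
  θ3 = atan2(B,A) + arccos(C/0.3141) = 1.3966

θ₁ = -0.1744, θ₂ = -0.0872, θ₃ = 1.3966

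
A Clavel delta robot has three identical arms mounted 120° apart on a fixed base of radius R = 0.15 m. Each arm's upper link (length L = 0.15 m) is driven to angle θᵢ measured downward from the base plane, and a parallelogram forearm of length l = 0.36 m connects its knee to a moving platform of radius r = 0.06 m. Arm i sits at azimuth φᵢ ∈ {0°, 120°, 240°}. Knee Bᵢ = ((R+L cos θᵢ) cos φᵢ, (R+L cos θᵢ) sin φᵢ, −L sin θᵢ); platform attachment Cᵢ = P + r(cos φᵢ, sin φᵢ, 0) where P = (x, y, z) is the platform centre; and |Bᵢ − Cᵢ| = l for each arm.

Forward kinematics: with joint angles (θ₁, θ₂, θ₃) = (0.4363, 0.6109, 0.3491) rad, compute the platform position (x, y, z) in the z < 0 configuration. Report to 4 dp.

φ1=0.0°: virtual centre (0.2259, 0.0000, -0.0634), radius l
φ2=120.0°: virtual centre (-0.1064, 0.1844, -0.0860), radius l
arm 3 at φ=240.0°: e+L cos θ3 = 0.2310;  S3 = (-0.1155, -0.2000, -0.0513)
eliminate P² terms by subtracting sphere 1 from 2 and 3
linear system: -0.6648x+0.3687y = -0.0024−-0.0453z; -0.6828x+-0.4000y = 0.0009−0.0242z
det = 0.5177;  x = 0.0012+-0.0178z,  y = -0.0043+0.0908z
sphere 1 gives Az²+Bz+C=0 with A=1.0086, B=0.1340, C=-0.0750;  B²−4AC=0.3207;  roots -0.3472, 0.2143;  negative root z = -0.3472
x = 0.0074, y = -0.0358

(0.0074, -0.0358, -0.3472)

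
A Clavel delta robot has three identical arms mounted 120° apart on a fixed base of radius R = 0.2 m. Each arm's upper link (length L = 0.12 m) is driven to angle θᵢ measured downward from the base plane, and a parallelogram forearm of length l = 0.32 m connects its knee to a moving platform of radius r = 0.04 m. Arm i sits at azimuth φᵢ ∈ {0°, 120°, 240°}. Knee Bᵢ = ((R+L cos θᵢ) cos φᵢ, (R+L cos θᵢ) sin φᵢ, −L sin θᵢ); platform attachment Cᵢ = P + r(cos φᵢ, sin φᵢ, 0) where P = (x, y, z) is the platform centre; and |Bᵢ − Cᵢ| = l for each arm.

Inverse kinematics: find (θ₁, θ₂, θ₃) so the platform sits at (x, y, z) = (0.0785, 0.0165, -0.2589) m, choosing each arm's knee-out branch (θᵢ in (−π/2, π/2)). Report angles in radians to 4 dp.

rotate P by −φ1: (0.0785, 0.0165, -0.2589)
  A cos θ + B sin θ = C:  0.0815·cos θ + -0.2589·sin θ = 0.0586
  γ=atan2(-0.2589,0.0815)=-1.2658;  ψ=arccos(0.2158)=1.3533;  θ1=γ+ψ≈0.0875
rotate P by −φ2: (-0.0250, -0.0762, -0.2589)
  A cos θ + B sin θ = C:  0.1850·cos θ + -0.2589·sin θ = -0.0794
  γ=atan2(-0.2589,0.1850)=-0.9505;  ψ=arccos(-0.2495)=1.8229;  θ2=γ+ψ≈0.8725
arm 3 (φ=240.0°): x'=-0.0535, y'=0.0597
  A=0.2135, B=-0.2589, C=(l²−L²−A²−y'²−z²)/(2L)=-0.1175
  γ=atan2(-0.2589,0.2135)=-0.8811;  ψ=arccos(-0.3501)=1.9284;  θ3=γ+ψ≈1.0473

θ₁ = 0.0875, θ₂ = 0.8725, θ₃ = 1.0473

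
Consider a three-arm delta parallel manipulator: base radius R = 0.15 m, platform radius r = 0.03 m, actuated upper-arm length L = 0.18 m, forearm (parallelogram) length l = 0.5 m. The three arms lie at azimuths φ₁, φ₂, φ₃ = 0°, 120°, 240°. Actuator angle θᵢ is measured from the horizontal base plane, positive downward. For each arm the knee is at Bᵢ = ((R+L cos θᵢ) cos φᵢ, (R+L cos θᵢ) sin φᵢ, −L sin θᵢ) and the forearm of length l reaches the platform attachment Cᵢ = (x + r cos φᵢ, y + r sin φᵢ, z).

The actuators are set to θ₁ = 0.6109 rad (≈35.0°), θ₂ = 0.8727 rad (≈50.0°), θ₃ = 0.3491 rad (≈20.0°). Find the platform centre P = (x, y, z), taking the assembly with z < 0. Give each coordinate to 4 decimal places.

(0.0028, -0.1008, -0.5153)

arm 1 at φ=0.0°: (R−r)+L cos θ1 = 0.2674;  S1 = (0.2674, 0.0000, -0.1032)
arm 2 at φ=120.0°: (R−r)+L cos θ2 = 0.2357;  S2 = (-0.1178, 0.2041, -0.1379)
arm 3 at φ=240.0°: (R−r)+L cos θ3 = 0.2891;  S3 = (-0.1446, -0.2504, -0.0616)
subtract pairs → two planes through P
plane₁₂: -0.7706x+0.4082y+-0.0693z = -0.0076
det = 0.7223;  x = 0.0023+-0.0009z,  y = -0.0142+0.1680z
quadratic in z: (1.0282)z²+(0.2022)z+(-0.1689)=0, √Δ=0.8575 → z ∈ {-0.5153, 0.3187}; z = -0.5153 (taking z<0)
x = 0.0028, y = -0.1008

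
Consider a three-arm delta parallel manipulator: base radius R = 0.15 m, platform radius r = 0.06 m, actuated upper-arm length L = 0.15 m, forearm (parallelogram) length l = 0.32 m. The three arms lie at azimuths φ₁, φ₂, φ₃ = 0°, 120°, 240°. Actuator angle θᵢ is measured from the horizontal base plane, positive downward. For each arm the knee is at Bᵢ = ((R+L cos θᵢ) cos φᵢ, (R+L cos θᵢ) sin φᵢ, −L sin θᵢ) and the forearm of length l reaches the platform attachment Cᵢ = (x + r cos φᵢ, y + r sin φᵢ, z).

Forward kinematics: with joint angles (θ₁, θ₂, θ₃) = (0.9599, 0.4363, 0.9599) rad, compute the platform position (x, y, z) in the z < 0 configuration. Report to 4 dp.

φ1=0.0°: virtual centre (0.1760, 0.0000, -0.1229), radius l
arm 2 at φ=120.0°: e+L cos θ2 = 0.2259;  O2 = (-0.1130, 0.1957, -0.0634)
φ3=240.0°: virtual centre (-0.0880, -0.1525, -0.1229), radius l
|O₂|²−|O₁|² = 0.0090;  |O₃|²−|O₁|² = 0.0000
linear system: -0.5780x+0.3914y = 0.0090−0.1190z; -0.5281x+-0.3049y = 0.0000−0.0000z
det = 0.3829;  x = -0.0072+0.0947z,  y = 0.0124+-0.1641z
sphere 1 gives Az²+Bz+C=0 with A=1.0359, B=0.2070, C=-0.0536;  B²−4AC=0.2649;  roots -0.3483, 0.1485;  negative root z = -0.3483
x = -0.0401, y = 0.0695

(-0.0401, 0.0695, -0.3483)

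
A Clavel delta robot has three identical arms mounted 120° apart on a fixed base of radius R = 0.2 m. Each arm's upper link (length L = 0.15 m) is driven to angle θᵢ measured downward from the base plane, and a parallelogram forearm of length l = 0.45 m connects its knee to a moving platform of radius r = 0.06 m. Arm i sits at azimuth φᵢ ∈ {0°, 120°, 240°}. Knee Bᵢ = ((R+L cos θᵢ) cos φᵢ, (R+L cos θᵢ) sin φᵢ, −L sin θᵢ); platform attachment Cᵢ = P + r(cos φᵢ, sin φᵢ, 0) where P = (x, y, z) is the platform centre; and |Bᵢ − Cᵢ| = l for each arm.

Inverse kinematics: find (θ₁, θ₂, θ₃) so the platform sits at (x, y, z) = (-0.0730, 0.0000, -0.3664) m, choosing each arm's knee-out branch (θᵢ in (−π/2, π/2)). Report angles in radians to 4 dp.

θ₁ = 0.5236, θ₂ = 0.0001, θ₃ = 0.0001

arm 1 (φ=0.0°): x'=-0.0730, y'=0.0000
  A cos θ + B sin θ = C:  0.2130·cos θ + -0.3664·sin θ = 0.0013
  θ1 = atan2(B,A) + arccos(C/0.4238) = 0.5236
arm 2 (φ=120.0°): x'=0.0365, y'=0.0632
  e−x'=0.1035;  (l²−L²−(e−x')²−y'²−z²)/2L = 0.1035
  γ=atan2(-0.3664,0.1035)=-1.2955;  ψ=arccos(0.2718)=1.2956;  θ2=γ+ψ≈0.0001
rotate P by −φ3: (0.0365, -0.0632, -0.3664)
  A=0.1035, B=-0.3664, C=(l²−L²−A²−y'²−z²)/(2L)=0.1035
  √(A²+B²)=0.3807;  θ3 = -1.2955+1.2956 ≈ 0.0001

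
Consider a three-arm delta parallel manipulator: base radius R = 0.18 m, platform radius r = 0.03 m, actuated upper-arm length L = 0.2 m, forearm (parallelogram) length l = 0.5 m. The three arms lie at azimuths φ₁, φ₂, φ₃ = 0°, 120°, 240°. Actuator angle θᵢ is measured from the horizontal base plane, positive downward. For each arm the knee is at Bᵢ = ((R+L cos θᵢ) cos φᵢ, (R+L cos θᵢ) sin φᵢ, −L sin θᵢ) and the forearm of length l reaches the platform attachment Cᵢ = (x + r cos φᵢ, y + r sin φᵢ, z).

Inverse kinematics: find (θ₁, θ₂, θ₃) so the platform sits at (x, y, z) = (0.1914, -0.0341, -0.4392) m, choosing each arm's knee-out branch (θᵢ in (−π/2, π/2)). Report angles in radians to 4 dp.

θ₁ = -0.1747, θ₂ = 0.9599, θ₃ = 0.7852

φ1=0.0° → target in arm frame (0.1914, -0.0341)
  A cos θ + B sin θ = C:  -0.0414·cos θ + -0.4392·sin θ = 0.0356
  √(A²+B²)=0.4411;  θ1 = -1.6648+1.4901 ≈ -0.1747
φ2=120.0° → target in arm frame (-0.1252, -0.1487)
  A=0.2752, B=-0.4392, C=(l²−L²−A²−y'²−z²)/(2L)=-0.2019
  γ=atan2(-0.4392,0.2752)=-1.0110;  ψ=arccos(-0.3895)=1.9709;  θ2=γ+ψ≈0.9599
rotate P by −φ3: (-0.0662, 0.1828, -0.4392)
  A cos θ + B sin θ = C:  0.2162·cos θ + -0.4392·sin θ = -0.1576
  θ3 = atan2(B,A) + arccos(C/0.4895) = 0.7852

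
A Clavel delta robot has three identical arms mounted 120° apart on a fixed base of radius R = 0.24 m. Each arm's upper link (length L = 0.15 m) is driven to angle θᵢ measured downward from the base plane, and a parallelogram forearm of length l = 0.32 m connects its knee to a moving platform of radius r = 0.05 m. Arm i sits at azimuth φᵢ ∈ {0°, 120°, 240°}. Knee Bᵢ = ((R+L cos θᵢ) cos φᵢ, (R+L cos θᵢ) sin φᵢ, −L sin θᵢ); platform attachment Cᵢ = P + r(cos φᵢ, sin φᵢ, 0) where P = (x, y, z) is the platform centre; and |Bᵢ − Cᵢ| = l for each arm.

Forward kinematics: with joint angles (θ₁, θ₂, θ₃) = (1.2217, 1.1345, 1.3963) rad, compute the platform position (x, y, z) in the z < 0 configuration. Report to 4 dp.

φ1=0.0°: virtual centre (0.2413, 0.0000, -0.1410), radius l
arm 2 at φ=120.0°: e+L cos θ2 = 0.2534;  O2 = (-0.1267, 0.2194, -0.1359)
arm 3 at φ=240.0°: e+L cos θ3 = 0.2160;  O3 = (-0.1080, -0.1871, -0.1477)
eliminate P² terms by subtracting sphere 1 from 2 and 3
[-0.7360 0.4389 0.0100]·P = 0.0046;  [-0.6987 -0.3742 -0.0135]·P = -0.0096
Cramer: x(z) = 0.0043-0.0038z;  y(z) = 0.0177-0.0291z
into |P−O₁|² = l²: 1.0009z² + 0.2827z + -0.0260 = 0;  Δ = 0.1842;  z = -0.3556 or 0.0732 → z<0 root = -0.3556
x = 0.0056, y = 0.0280

(0.0056, 0.0280, -0.3556)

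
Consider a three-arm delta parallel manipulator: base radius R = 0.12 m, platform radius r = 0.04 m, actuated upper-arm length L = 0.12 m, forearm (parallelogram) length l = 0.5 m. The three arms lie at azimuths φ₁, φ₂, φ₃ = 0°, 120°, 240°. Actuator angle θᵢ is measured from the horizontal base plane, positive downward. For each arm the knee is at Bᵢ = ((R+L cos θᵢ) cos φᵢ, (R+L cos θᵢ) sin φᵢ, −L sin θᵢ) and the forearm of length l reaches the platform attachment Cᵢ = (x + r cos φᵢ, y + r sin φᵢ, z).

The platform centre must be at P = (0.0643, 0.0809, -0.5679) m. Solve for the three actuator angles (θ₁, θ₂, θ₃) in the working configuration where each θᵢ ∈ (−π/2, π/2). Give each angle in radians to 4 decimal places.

θ₁ = 0.7853, θ₂ = 0.8727, θ₃ = 1.3091

arm 1 (φ=0.0°): x'=0.0643, y'=0.0809
  e−x'=0.0157;  (l²−L²−(e−x')²−y'²−z²)/2L = -0.3904
  θ1 = atan2(B,A) + arccos(C/0.5681) = 0.7853
arm 2 (φ=120.0°): x'=0.0379, y'=-0.0961
  A cos θ + B sin θ = C:  0.0421·cos θ + -0.5679·sin θ = -0.4080
  √(A²+B²)=0.5695;  θ2 = -1.4968+2.3696 ≈ 0.8727
arm 3 (φ=240.0°): x'=-0.1022, y'=0.0152
  A=0.1822, B=-0.5679, C=(l²−L²−A²−y'²−z²)/(2L)=-0.5014
  θ3 = atan2(B,A) + arccos(C/0.5964) = 1.3091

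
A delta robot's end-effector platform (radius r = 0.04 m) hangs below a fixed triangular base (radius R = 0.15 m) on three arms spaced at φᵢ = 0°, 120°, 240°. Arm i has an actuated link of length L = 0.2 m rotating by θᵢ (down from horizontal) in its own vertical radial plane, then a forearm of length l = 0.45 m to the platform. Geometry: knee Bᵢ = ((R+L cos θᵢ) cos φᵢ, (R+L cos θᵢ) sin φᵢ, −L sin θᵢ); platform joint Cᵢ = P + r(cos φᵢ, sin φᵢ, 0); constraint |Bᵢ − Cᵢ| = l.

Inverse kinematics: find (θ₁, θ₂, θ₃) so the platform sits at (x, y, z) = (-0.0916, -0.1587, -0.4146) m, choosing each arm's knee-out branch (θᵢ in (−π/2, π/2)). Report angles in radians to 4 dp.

θ₁ = 0.8728, θ₂ = 0.8729, θ₃ = -0.0871

arm 1 (φ=0.0°): x'=-0.0916, y'=-0.1587
  e−x'=0.2016;  (l²−L²−(e−x')²−y'²−z²)/2L = -0.1881
  θ1 = atan2(B,A) + arccos(C/0.4610) = 0.8728
arm 2 (φ=120.0°): x'=-0.0916, y'=0.1587
  A=0.2016, B=-0.4146, C=(l²−L²−A²−y'²−z²)/(2L)=-0.1881
  γ=atan2(-0.4146,0.2016)=-1.1181;  ψ=arccos(-0.4079)=1.9910;  θ2=γ+ψ≈0.8729
φ3=240.0° → target in arm frame (0.1832, 0.0000)
  e−x'=-0.0732;  (l²−L²−(e−x')²−y'²−z²)/2L = -0.0369
  γ=atan2(-0.4146,-0.0732)=-1.7456;  ψ=arccos(-0.0876)=1.6585;  θ3=γ+ψ≈-0.0871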